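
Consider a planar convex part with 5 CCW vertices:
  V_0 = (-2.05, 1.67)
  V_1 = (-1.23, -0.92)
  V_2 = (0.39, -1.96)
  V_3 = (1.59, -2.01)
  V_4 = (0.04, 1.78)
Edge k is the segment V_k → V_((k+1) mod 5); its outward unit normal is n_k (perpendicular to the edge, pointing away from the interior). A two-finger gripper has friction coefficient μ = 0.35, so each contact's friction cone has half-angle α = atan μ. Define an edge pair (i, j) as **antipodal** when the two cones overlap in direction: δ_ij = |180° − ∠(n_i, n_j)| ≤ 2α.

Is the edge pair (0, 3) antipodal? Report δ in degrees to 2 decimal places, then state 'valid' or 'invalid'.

α = atan 0.35 = 19.29°;  2α = 38.58°
edge 0: e_0 = (+0.82, -2.59);  n_0 = (-0.9534, -0.3018)
edge 3: e_3 = (-1.55, +3.79);  n_3 = (+0.9256, +0.3785)
∠(n_0, n_3) = 175.32°
δ = |180° − 175.32°| = 4.68°
4.68° ≤ 2α = 38.58°  →  valid

δ = 4.68°, valid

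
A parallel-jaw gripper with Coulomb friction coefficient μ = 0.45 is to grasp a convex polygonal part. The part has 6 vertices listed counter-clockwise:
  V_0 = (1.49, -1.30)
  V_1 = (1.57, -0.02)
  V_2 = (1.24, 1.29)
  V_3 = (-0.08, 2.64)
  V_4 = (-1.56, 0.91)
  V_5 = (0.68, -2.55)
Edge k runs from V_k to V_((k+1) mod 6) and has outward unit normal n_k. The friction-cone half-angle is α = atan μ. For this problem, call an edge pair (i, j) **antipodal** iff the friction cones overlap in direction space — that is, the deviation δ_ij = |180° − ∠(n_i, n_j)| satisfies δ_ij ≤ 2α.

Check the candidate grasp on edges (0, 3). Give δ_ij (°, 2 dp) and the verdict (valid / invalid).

α = atan 0.45 = 24.23°;  2α = 48.46°
edge 0: e_0 = (+0.08, +1.28);  n_0 = (+0.9981, -0.0624)
edge 3: e_3 = (-1.48, -1.73);  n_3 = (-0.7599, +0.6501)
∠(n_0, n_3) = 143.03°
δ = |180° − 143.03°| = 36.97°
36.97° ≤ 2α = 48.46°  →  valid

δ = 36.97°, valid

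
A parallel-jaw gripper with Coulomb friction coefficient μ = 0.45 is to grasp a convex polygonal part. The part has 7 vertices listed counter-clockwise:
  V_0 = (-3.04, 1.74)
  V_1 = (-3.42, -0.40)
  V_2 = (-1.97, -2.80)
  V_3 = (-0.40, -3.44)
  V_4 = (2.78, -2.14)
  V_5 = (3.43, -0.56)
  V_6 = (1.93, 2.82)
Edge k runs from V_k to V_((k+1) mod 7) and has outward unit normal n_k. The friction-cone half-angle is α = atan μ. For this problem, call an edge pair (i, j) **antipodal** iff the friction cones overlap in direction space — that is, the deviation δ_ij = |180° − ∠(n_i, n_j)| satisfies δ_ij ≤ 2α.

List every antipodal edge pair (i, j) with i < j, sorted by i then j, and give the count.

count = 6; pairs: (0,4), (0,5), (1,5), (2,5), (2,6), (3,6)

α = atan 0.45 = 24.23°;  2α = 48.46°
n_0 = (-0.9846, +0.1748)
n_1 = (-0.8559, -0.5171)
n_2 = (-0.3775, -0.9260)
n_3 = (+0.3784, -0.9256)
n_4 = (+0.9248, -0.3805)
n_5 = (+0.9140, +0.4056)
n_6 = (-0.2123, +0.9772)
  (0,1): δ = 138.79°  ·
  (0,2): δ = 102.11°  ·
  (0,3): δ = 57.70°  ·
  (0,4): δ = 12.29°  ✓
  (0,5): δ = 34.00°  ✓
  (0,6): δ = 112.33°  ·
  (1,2): δ = 143.32°  ·
  (1,3): δ = 98.90°  ·
  (1,4): δ = 53.50°  ·
  (1,5): δ = 7.21°  ✓
  (1,6): δ = 71.12°  ·
  (2,3): δ = 135.59°  ·
  (2,4): δ = 90.18°  ·
  (2,5): δ = 43.89°  ✓
  (2,6): δ = 34.44°  ✓
  (3,4): δ = 134.60°  ·
  (3,5): δ = 88.30°  ·
  (3,6): δ = 9.98°  ✓
  (4,5): δ = 133.71°  ·
  (4,6): δ = 55.38°  ·
  (5,6): δ = 101.67°  ·
antipodal pairs: 6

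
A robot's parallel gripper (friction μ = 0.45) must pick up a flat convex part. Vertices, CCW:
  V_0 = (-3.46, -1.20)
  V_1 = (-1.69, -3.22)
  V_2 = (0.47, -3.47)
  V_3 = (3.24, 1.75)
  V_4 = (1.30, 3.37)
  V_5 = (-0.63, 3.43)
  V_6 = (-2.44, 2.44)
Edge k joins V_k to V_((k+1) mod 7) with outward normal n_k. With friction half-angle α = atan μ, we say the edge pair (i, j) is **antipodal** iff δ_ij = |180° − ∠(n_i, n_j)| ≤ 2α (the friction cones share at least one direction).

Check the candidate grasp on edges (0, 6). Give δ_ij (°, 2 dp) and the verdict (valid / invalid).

δ = 123.12°, invalid

α = atan 0.45 = 24.23°;  2α = 48.46°
edge 0: e_0 = (+1.77, -2.02);  n_0 = (-0.7521, -0.6590)
edge 6: e_6 = (-1.02, -3.64);  n_6 = (-0.9629, +0.2698)
∠(n_0, n_6) = 56.88°
δ = |180° − 56.88°| = 123.12°
123.12° > 2α = 48.46°  →  invalid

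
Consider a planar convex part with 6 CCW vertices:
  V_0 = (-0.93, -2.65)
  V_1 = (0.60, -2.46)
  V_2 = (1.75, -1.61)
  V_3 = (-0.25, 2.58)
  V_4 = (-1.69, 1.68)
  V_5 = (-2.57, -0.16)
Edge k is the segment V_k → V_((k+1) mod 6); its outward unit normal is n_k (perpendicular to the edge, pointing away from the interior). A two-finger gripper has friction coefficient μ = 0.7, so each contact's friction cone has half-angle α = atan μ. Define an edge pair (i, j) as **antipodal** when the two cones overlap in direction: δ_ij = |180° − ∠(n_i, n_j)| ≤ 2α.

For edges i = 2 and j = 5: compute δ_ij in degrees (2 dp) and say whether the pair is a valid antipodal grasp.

α = atan 0.7 = 34.99°;  2α = 69.98°
edge 2: e_2 = (-2.00, +4.19);  n_2 = (+0.9025, +0.4308)
edge 5: e_5 = (+1.64, -2.49);  n_5 = (-0.8351, -0.5500)
∠(n_2, n_5) = 172.15°
δ = |180° − 172.15°| = 7.85°
7.85° ≤ 2α = 69.98°  →  valid

δ = 7.85°, valid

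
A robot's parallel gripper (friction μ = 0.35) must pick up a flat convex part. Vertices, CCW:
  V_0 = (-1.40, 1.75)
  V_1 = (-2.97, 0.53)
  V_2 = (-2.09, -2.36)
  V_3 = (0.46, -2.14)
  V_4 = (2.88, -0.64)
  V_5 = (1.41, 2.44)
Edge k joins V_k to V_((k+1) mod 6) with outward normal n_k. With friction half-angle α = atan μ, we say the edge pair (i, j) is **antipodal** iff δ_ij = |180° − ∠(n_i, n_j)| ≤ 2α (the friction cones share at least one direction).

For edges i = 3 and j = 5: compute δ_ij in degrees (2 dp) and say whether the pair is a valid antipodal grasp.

δ = 18.00°, valid

α = atan 0.35 = 19.29°;  2α = 38.58°
edge 3: e_3 = (+2.42, +1.50);  n_3 = (+0.5268, -0.8500)
edge 5: e_5 = (-2.81, -0.69);  n_5 = (-0.2385, +0.9712)
∠(n_3, n_5) = 162.00°
δ = |180° − 162.00°| = 18.00°
18.00° ≤ 2α = 38.58°  →  valid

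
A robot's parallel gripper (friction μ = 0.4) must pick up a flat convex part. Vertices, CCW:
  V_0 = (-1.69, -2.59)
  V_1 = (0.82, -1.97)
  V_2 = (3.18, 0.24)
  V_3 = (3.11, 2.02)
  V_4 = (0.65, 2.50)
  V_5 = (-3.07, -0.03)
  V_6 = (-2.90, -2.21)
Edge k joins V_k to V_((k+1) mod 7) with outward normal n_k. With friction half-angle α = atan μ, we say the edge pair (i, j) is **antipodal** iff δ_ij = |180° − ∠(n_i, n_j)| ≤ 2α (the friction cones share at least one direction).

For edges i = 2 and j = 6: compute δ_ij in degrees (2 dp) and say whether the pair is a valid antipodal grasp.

δ = 70.31°, invalid

α = atan 0.4 = 21.80°;  2α = 43.60°
edge 2: e_2 = (-0.07, +1.78);  n_2 = (+0.9992, +0.0393)
edge 6: e_6 = (+1.21, -0.38);  n_6 = (-0.2996, -0.9541)
∠(n_2, n_6) = 109.69°
δ = |180° − 109.69°| = 70.31°
70.31° > 2α = 43.60°  →  invalid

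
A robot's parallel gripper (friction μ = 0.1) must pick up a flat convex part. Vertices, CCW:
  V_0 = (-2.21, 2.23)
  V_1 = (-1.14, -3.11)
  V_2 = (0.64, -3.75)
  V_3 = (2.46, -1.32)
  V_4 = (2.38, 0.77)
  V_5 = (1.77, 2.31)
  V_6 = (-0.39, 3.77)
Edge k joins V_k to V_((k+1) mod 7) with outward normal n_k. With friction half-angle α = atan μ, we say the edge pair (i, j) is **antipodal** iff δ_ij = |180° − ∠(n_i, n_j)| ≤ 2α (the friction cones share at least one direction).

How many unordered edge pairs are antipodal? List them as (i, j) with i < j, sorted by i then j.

count = 2; pairs: (0,3), (0,4)

α = atan 0.1 = 5.71°;  2α = 11.42°
n_0 = (-0.9805, -0.1965)
n_1 = (-0.3383, -0.9410)
n_2 = (+0.8004, -0.5995)
n_3 = (+0.9993, +0.0382)
n_4 = (+0.9297, +0.3683)
n_5 = (+0.5600, +0.8285)
n_6 = (-0.6459, +0.7634)
  (0,1): δ = 121.11°  ·
  (0,2): δ = 48.16°  ·
  (0,3): δ = 9.14°  ✓
  (0,4): δ = 10.28°  ✓
  (0,5): δ = 44.61°  ·
  (0,6): δ = 118.91°  ·
  (1,2): δ = 107.06°  ·
  (1,3): δ = 68.03°  ·
  (1,4): δ = 48.62°  ·
  (1,5): δ = 14.28°  ·
  (1,6): δ = 60.01°  ·
  (2,3): δ = 140.98°  ·
  (2,4): δ = 121.56°  ·
  (2,5): δ = 87.22°  ·
  (2,6): δ = 12.93°  ·
  (3,4): δ = 160.58°  ·
  (3,5): δ = 126.25°  ·
  (3,6): δ = 51.96°  ·
  (4,5): δ = 145.66°  ·
  (4,6): δ = 71.37°  ·
  (5,6): δ = 105.71°  ·
antipodal pairs: 2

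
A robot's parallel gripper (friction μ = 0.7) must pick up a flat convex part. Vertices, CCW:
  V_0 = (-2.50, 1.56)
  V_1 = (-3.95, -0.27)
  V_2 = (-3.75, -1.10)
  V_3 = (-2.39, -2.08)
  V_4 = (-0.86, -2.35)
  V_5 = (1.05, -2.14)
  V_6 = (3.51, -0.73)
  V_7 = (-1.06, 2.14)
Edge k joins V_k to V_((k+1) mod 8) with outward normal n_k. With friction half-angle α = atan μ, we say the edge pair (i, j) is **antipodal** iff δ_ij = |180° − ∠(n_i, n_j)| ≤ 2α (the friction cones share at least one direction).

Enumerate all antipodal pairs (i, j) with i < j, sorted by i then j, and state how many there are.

α = atan 0.7 = 34.99°;  2α = 69.98°
n_0 = (-0.7838, +0.6210)
n_1 = (-0.9722, -0.2343)
n_2 = (-0.5846, -0.8113)
n_3 = (-0.1738, -0.9848)
n_4 = (+0.1093, -0.9940)
n_5 = (+0.4973, -0.8676)
n_6 = (+0.5318, +0.8469)
n_7 = (-0.3736, +0.9276)
  (0,1): δ = 128.06°  ·
  (0,2): δ = 87.38°  ·
  (0,3): δ = 61.62°  ✓
  (0,4): δ = 45.33°  ✓
  (0,5): δ = 21.79°  ✓
  (0,6): δ = 96.26°  ·
  (0,7): δ = 150.33°  ·
  (1,2): δ = 139.32°  ·
  (1,3): δ = 113.56°  ·
  (1,4): δ = 97.27°  ·
  (1,5): δ = 73.73°  ·
  (1,6): δ = 44.32°  ✓
  (1,7): δ = 98.39°  ·
  (2,3): δ = 154.23°  ·
  (2,4): δ = 137.95°  ·
  (2,5): δ = 114.40°  ·
  (2,6): δ = 3.65°  ✓
  (2,7): δ = 57.71°  ✓
  (3,4): δ = 163.72°  ·
  (3,5): δ = 140.17°  ·
  (3,6): δ = 22.12°  ✓
  (3,7): δ = 31.95°  ✓
  (4,5): δ = 156.45°  ·
  (4,6): δ = 38.40°  ✓
  (4,7): δ = 15.66°  ✓
  (5,6): δ = 61.95°  ✓
  (5,7): δ = 7.88°  ✓
  (6,7): δ = 125.93°  ·
antipodal pairs: 12

count = 12; pairs: (0,3), (0,4), (0,5), (1,6), (2,6), (2,7), (3,6), (3,7), (4,6), (4,7), (5,6), (5,7)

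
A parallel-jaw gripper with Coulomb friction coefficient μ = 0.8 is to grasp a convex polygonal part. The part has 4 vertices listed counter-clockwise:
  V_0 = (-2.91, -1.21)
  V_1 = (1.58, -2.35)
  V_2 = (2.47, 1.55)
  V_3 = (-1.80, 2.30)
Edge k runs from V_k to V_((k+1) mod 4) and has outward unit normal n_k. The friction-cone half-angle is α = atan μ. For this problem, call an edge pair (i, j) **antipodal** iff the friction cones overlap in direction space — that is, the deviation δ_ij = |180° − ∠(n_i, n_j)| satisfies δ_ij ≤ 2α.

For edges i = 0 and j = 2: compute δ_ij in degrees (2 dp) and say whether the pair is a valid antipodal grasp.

δ = 4.28°, valid

α = atan 0.8 = 38.66°;  2α = 77.32°
edge 0: e_0 = (+4.49, -1.14);  n_0 = (-0.2461, -0.9692)
edge 2: e_2 = (-4.27, +0.75);  n_2 = (+0.1730, +0.9849)
∠(n_0, n_2) = 175.72°
δ = |180° − 175.72°| = 4.28°
4.28° ≤ 2α = 77.32°  →  valid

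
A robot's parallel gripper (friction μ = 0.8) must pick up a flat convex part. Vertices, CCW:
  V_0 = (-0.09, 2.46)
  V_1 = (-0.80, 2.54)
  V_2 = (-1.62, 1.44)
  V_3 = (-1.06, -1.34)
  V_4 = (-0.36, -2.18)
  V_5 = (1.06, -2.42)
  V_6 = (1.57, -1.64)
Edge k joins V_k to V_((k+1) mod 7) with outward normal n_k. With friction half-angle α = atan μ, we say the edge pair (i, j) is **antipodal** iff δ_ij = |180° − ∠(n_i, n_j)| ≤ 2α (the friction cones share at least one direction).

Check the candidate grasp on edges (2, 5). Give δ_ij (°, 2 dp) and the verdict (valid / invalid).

α = atan 0.8 = 38.66°;  2α = 77.32°
edge 2: e_2 = (+0.56, -2.78);  n_2 = (-0.9803, -0.1975)
edge 5: e_5 = (+0.51, +0.78);  n_5 = (+0.8370, -0.5472)
∠(n_2, n_5) = 135.43°
δ = |180° − 135.43°| = 44.57°
44.57° ≤ 2α = 77.32°  →  valid

δ = 44.57°, valid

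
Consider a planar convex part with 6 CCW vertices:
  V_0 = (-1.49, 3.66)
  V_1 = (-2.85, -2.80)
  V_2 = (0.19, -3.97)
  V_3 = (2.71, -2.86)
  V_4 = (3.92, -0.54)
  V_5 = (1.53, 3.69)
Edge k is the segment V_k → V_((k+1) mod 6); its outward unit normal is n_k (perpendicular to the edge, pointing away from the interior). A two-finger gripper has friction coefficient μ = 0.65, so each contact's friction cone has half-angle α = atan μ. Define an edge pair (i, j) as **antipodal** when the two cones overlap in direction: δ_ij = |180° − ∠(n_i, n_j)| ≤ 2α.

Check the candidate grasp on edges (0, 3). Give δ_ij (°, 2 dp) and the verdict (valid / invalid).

δ = 15.66°, valid

α = atan 0.65 = 33.02°;  2α = 66.05°
edge 0: e_0 = (-1.36, -6.46);  n_0 = (-0.9785, +0.2060)
edge 3: e_3 = (+1.21, +2.32);  n_3 = (+0.8867, -0.4624)
∠(n_0, n_3) = 164.34°
δ = |180° − 164.34°| = 15.66°
15.66° ≤ 2α = 66.05°  →  valid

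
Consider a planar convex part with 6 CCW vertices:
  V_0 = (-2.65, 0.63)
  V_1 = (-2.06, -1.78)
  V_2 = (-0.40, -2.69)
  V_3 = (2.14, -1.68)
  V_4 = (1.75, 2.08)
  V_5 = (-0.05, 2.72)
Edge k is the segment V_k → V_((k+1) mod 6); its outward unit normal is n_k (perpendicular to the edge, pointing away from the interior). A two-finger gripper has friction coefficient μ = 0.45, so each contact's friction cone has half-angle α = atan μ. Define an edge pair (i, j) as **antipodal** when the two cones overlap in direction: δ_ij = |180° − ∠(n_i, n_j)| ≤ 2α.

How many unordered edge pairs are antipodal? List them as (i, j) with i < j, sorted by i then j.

α = atan 0.45 = 24.23°;  2α = 48.46°
n_0 = (-0.9713, -0.2378)
n_1 = (-0.4807, -0.8769)
n_2 = (+0.3695, -0.9292)
n_3 = (+0.9947, +0.1032)
n_4 = (+0.3350, +0.9422)
n_5 = (-0.6265, +0.7794)
  (0,1): δ = 132.49°  ·
  (0,2): δ = 82.07°  ·
  (0,3): δ = 7.83°  ✓
  (0,4): δ = 56.67°  ·
  (0,5): δ = 115.04°  ·
  (1,2): δ = 129.58°  ·
  (1,3): δ = 55.35°  ·
  (1,4): δ = 9.16°  ✓
  (1,5): δ = 67.53°  ·
  (2,3): δ = 105.76°  ·
  (2,4): δ = 41.26°  ✓
  (2,5): δ = 17.11°  ✓
  (3,4): δ = 115.49°  ·
  (3,5): δ = 57.13°  ·
  (4,5): δ = 121.63°  ·
antipodal pairs: 4

count = 4; pairs: (0,3), (1,4), (2,4), (2,5)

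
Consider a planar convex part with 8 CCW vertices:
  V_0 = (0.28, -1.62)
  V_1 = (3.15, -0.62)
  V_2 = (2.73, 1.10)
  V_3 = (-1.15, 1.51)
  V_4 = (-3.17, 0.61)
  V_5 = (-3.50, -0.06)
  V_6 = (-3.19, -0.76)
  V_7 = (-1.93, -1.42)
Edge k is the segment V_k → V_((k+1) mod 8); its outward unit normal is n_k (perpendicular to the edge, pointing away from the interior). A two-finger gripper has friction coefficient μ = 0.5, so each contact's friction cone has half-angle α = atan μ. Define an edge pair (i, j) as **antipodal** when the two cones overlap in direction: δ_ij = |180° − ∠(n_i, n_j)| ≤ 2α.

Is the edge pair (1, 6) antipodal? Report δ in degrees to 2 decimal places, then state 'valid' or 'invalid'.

δ = 48.63°, valid

α = atan 0.5 = 26.57°;  2α = 53.13°
edge 1: e_1 = (-0.42, +1.72);  n_1 = (+0.9715, +0.2372)
edge 6: e_6 = (+1.26, -0.66);  n_6 = (-0.4640, -0.8858)
∠(n_1, n_6) = 131.37°
δ = |180° − 131.37°| = 48.63°
48.63° ≤ 2α = 53.13°  →  valid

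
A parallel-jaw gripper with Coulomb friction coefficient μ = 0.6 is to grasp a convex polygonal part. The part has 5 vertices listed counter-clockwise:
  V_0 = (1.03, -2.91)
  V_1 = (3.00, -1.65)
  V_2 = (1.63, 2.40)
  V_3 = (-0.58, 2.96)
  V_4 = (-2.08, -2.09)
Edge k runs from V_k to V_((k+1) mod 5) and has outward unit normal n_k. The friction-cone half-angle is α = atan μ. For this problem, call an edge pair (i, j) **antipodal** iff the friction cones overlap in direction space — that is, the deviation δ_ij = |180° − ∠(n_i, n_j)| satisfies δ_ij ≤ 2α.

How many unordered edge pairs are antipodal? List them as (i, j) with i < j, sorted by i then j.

α = atan 0.6 = 30.96°;  2α = 61.93°
n_0 = (+0.5388, -0.8424)
n_1 = (+0.9473, +0.3204)
n_2 = (+0.2456, +0.9694)
n_3 = (-0.9586, +0.2847)
n_4 = (-0.2550, -0.9670)
  (0,1): δ = 103.91°  ·
  (0,2): δ = 46.82°  ✓
  (0,3): δ = 40.85°  ✓
  (0,4): δ = 132.63°  ·
  (1,2): δ = 122.91°  ·
  (1,3): δ = 35.23°  ✓
  (1,4): δ = 56.54°  ✓
  (2,3): δ = 92.32°  ·
  (2,4): δ = 0.55°  ✓
  (3,4): δ = 88.23°  ·
antipodal pairs: 5

count = 5; pairs: (0,2), (0,3), (1,3), (1,4), (2,4)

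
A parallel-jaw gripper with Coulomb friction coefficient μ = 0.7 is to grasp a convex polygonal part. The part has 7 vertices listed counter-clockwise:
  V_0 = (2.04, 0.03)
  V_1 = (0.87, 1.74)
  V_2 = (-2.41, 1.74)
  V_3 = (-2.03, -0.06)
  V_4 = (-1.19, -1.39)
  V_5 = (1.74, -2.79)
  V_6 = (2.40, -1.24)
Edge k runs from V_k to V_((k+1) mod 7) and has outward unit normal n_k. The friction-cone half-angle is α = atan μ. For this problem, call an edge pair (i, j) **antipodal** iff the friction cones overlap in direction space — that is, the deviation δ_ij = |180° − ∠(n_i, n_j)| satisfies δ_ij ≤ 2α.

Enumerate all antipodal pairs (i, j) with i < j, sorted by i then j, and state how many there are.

count = 11; pairs: (0,2), (0,3), (0,4), (1,3), (1,4), (1,5), (2,5), (2,6), (3,5), (3,6), (4,6)

α = atan 0.7 = 34.99°;  2α = 69.98°
n_0 = (+0.8253, +0.5647)
n_1 = (+0.0000, +1.0000)
n_2 = (-0.9784, -0.2066)
n_3 = (-0.8455, -0.5340)
n_4 = (-0.4311, -0.9023)
n_5 = (+0.9201, -0.3918)
n_6 = (+0.9621, +0.2727)
  (0,1): δ = 124.38°  ·
  (0,2): δ = 22.46°  ✓
  (0,3): δ = 2.10°  ✓
  (0,4): δ = 30.08°  ✓
  (0,5): δ = 122.56°  ·
  (0,6): δ = 161.45°  ·
  (1,2): δ = 78.08°  ·
  (1,3): δ = 57.72°  ✓
  (1,4): δ = 25.54°  ✓
  (1,5): δ = 66.94°  ✓
  (1,6): δ = 105.83°  ·
  (2,3): δ = 159.65°  ·
  (2,4): δ = 127.46°  ·
  (2,5): δ = 34.99°  ✓
  (2,6): δ = 3.91°  ✓
  (3,4): δ = 147.81°  ·
  (3,5): δ = 55.34°  ✓
  (3,6): δ = 16.45°  ✓
  (4,5): δ = 87.53°  ·
  (4,6): δ = 48.63°  ✓
  (5,6): δ = 141.11°  ·
antipodal pairs: 11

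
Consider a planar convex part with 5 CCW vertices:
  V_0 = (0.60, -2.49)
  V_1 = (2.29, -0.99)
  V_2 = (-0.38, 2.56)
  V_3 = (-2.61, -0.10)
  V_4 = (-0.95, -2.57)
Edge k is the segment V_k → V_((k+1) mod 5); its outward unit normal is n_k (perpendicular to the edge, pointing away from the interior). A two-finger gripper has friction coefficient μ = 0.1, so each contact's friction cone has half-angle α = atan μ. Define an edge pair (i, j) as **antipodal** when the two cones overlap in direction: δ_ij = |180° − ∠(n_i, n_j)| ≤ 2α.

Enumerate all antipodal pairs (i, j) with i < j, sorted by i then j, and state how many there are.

α = atan 0.1 = 5.71°;  2α = 11.42°
n_0 = (+0.6638, -0.7479)
n_1 = (+0.7992, +0.6011)
n_2 = (-0.7663, +0.6424)
n_3 = (-0.8300, -0.5578)
n_4 = (+0.0515, -0.9987)
  (0,1): δ = 94.64°  ·
  (0,2): δ = 8.43°  ✓
  (0,3): δ = 82.31°  ·
  (0,4): δ = 141.36°  ·
  (1,2): δ = 76.92°  ·
  (1,3): δ = 3.04°  ✓
  (1,4): δ = 56.01°  ·
  (2,3): δ = 106.12°  ·
  (2,4): δ = 47.07°  ·
  (3,4): δ = 120.95°  ·
antipodal pairs: 2

count = 2; pairs: (0,2), (1,3)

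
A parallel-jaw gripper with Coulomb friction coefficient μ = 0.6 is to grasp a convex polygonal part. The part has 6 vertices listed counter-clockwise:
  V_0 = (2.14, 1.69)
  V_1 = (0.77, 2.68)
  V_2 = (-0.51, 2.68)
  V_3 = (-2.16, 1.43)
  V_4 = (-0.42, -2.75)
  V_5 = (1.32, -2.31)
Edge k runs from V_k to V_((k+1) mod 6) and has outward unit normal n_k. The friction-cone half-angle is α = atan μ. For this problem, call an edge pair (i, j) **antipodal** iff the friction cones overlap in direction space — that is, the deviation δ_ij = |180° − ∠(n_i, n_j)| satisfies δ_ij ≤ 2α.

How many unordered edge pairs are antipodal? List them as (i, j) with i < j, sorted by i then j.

count = 6; pairs: (0,3), (0,4), (1,4), (2,4), (2,5), (3,5)

α = atan 0.6 = 30.96°;  2α = 61.93°
n_0 = (+0.5857, +0.8105)
n_1 = (+0.0000, +1.0000)
n_2 = (-0.6039, +0.7971)
n_3 = (-0.9232, -0.3843)
n_4 = (+0.2452, -0.9695)
n_5 = (+0.9796, -0.2008)
  (0,1): δ = 144.15°  ·
  (0,2): δ = 107.00°  ·
  (0,3): δ = 31.55°  ✓
  (0,4): δ = 50.04°  ✓
  (0,5): δ = 114.27°  ·
  (1,2): δ = 142.85°  ·
  (1,3): δ = 67.40°  ·
  (1,4): δ = 14.19°  ✓
  (1,5): δ = 78.41°  ·
  (2,3): δ = 104.55°  ·
  (2,4): δ = 22.96°  ✓
  (2,5): δ = 41.27°  ✓
  (3,4): δ = 98.41°  ·
  (3,5): δ = 34.19°  ✓
  (4,5): δ = 115.78°  ·
antipodal pairs: 6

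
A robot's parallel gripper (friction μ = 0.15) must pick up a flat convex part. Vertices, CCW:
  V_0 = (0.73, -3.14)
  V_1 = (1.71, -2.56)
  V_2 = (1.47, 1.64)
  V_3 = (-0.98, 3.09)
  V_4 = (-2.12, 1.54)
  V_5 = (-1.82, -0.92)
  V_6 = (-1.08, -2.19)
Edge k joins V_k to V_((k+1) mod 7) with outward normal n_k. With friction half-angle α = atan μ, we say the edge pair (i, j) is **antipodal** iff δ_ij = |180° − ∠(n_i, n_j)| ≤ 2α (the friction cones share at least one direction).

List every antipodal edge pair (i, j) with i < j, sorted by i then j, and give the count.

α = atan 0.15 = 8.53°;  2α = 17.06°
n_0 = (+0.5093, -0.8606)
n_1 = (+0.9984, +0.0570)
n_2 = (+0.5093, +0.8606)
n_3 = (-0.8056, +0.5925)
n_4 = (-0.9926, -0.1211)
n_5 = (-0.8640, -0.5034)
n_6 = (-0.4647, -0.8854)
  (0,1): δ = 117.35°  ·
  (0,2): δ = 61.24°  ·
  (0,3): δ = 23.05°  ·
  (0,4): δ = 66.33°  ·
  (0,5): δ = 89.61°  ·
  (0,6): δ = 121.69°  ·
  (1,2): δ = 123.89°  ·
  (1,3): δ = 39.60°  ·
  (1,4): δ = 3.68°  ✓
  (1,5): δ = 26.96°  ·
  (1,6): δ = 59.04°  ·
  (2,3): δ = 95.72°  ·
  (2,4): δ = 52.43°  ·
  (2,5): δ = 29.15°  ·
  (2,6): δ = 2.93°  ✓
  (3,4): δ = 136.71°  ·
  (3,5): δ = 113.44°  ·
  (3,6): δ = 81.36°  ·
  (4,5): δ = 156.72°  ·
  (4,6): δ = 124.65°  ·
  (5,6): δ = 147.92°  ·
antipodal pairs: 2

count = 2; pairs: (1,4), (2,6)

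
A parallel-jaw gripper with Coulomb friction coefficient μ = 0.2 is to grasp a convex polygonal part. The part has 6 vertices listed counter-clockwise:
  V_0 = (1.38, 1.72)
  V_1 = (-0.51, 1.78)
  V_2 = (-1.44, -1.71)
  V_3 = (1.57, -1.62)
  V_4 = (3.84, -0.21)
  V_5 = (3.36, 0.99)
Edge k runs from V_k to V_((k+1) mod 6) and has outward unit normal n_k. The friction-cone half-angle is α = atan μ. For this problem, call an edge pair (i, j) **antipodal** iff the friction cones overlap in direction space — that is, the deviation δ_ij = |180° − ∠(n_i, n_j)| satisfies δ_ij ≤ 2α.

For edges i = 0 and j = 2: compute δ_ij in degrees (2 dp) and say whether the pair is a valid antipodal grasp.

α = atan 0.2 = 11.31°;  2α = 22.62°
edge 0: e_0 = (-1.89, +0.06);  n_0 = (+0.0317, +0.9995)
edge 2: e_2 = (+3.01, +0.09);  n_2 = (+0.0299, -0.9996)
∠(n_0, n_2) = 176.47°
δ = |180° − 176.47°| = 3.53°
3.53° ≤ 2α = 22.62°  →  valid

δ = 3.53°, valid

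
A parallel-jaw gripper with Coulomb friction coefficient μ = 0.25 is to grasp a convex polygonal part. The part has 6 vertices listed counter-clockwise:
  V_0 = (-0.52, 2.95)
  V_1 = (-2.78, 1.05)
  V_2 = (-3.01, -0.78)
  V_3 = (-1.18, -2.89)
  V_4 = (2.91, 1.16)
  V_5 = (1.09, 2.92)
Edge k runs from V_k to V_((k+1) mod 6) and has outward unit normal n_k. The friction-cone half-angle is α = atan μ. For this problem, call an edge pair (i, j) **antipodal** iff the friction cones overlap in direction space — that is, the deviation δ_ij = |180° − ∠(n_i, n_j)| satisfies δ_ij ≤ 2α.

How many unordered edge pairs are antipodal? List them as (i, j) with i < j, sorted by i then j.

α = atan 0.25 = 14.04°;  2α = 28.07°
n_0 = (-0.6435, +0.7654)
n_1 = (-0.9922, +0.1247)
n_2 = (-0.7555, -0.6552)
n_3 = (+0.7036, -0.7106)
n_4 = (+0.6952, +0.7189)
n_5 = (+0.0186, +0.9998)
  (0,1): δ = 137.22°  ·
  (0,2): δ = 89.12°  ·
  (0,3): δ = 4.66°  ✓
  (0,4): δ = 95.91°  ·
  (0,5): δ = 138.88°  ·
  (1,2): δ = 131.90°  ·
  (1,3): δ = 38.12°  ·
  (1,4): δ = 53.12°  ·
  (1,5): δ = 96.10°  ·
  (2,3): δ = 86.22°  ·
  (2,4): δ = 5.03°  ✓
  (2,5): δ = 48.00°  ·
  (3,4): δ = 88.76°  ·
  (3,5): δ = 45.79°  ·
  (4,5): δ = 137.03°  ·
antipodal pairs: 2

count = 2; pairs: (0,3), (2,4)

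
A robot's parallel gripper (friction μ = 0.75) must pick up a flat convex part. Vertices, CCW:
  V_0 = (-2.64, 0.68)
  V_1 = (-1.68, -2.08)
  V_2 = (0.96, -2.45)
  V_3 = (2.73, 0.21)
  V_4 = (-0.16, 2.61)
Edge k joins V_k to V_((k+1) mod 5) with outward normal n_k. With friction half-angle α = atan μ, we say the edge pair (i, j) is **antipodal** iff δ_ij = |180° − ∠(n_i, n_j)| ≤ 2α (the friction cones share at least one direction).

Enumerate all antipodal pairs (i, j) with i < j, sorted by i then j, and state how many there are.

α = atan 0.75 = 36.87°;  2α = 73.74°
n_0 = (-0.9445, -0.3285)
n_1 = (-0.1388, -0.9903)
n_2 = (+0.8325, -0.5540)
n_3 = (+0.6389, +0.7693)
n_4 = (-0.6142, +0.7892)
  (0,1): δ = 117.16°  ·
  (0,2): δ = 52.82°  ✓
  (0,3): δ = 31.11°  ✓
  (0,4): δ = 108.71°  ·
  (1,2): δ = 115.66°  ·
  (1,3): δ = 31.73°  ✓
  (1,4): δ = 45.87°  ✓
  (2,3): δ = 96.07°  ·
  (2,4): δ = 18.47°  ✓
  (3,4): δ = 102.40°  ·
antipodal pairs: 5

count = 5; pairs: (0,2), (0,3), (1,3), (1,4), (2,4)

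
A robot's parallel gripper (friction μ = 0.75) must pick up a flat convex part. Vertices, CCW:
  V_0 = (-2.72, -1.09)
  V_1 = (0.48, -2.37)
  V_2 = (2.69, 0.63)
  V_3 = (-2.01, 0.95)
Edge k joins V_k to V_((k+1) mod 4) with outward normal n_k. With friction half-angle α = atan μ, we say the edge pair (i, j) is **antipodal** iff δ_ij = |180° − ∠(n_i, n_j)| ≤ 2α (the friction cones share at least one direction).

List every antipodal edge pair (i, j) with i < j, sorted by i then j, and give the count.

count = 3; pairs: (0,2), (1,2), (1,3)

α = atan 0.75 = 36.87°;  2α = 73.74°
n_0 = (-0.3714, -0.9285)
n_1 = (+0.8051, -0.5931)
n_2 = (+0.0679, +0.9977)
n_3 = (-0.9444, +0.3287)
  (0,1): δ = 104.58°  ·
  (0,2): δ = 17.91°  ✓
  (0,3): δ = 92.61°  ·
  (1,2): δ = 57.52°  ✓
  (1,3): δ = 17.19°  ✓
  (2,3): δ = 105.29°  ·
antipodal pairs: 3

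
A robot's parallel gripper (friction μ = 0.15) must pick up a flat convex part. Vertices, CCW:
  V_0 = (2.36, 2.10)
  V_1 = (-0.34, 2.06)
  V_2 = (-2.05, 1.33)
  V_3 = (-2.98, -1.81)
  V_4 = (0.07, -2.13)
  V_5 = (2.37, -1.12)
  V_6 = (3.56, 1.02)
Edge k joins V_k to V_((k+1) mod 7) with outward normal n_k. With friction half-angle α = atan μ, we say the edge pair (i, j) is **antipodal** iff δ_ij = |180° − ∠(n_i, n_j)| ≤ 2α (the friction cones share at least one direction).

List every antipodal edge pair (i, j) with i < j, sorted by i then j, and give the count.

α = atan 0.15 = 8.53°;  2α = 17.06°
n_0 = (-0.0148, +0.9999)
n_1 = (-0.3926, +0.9197)
n_2 = (-0.9588, +0.2840)
n_3 = (-0.1043, -0.9945)
n_4 = (+0.4021, -0.9156)
n_5 = (+0.8740, -0.4860)
n_6 = (+0.6690, +0.7433)
  (0,1): δ = 157.73°  ·
  (0,2): δ = 107.35°  ·
  (0,3): δ = 6.84°  ✓
  (0,4): δ = 22.86°  ·
  (0,5): δ = 60.07°  ·
  (0,6): δ = 137.16°  ·
  (1,2): δ = 129.62°  ·
  (1,3): δ = 29.11°  ·
  (1,4): δ = 0.59°  ✓
  (1,5): δ = 37.81°  ·
  (1,6): δ = 114.90°  ·
  (2,3): δ = 79.49°  ·
  (2,4): δ = 49.79°  ·
  (2,5): δ = 12.58°  ✓
  (2,6): δ = 64.51°  ·
  (3,4): δ = 150.30°  ·
  (3,5): δ = 113.09°  ·
  (3,6): δ = 36.00°  ·
  (4,5): δ = 142.79°  ·
  (4,6): δ = 65.69°  ·
  (5,6): δ = 102.91°  ·
antipodal pairs: 3

count = 3; pairs: (0,3), (1,4), (2,5)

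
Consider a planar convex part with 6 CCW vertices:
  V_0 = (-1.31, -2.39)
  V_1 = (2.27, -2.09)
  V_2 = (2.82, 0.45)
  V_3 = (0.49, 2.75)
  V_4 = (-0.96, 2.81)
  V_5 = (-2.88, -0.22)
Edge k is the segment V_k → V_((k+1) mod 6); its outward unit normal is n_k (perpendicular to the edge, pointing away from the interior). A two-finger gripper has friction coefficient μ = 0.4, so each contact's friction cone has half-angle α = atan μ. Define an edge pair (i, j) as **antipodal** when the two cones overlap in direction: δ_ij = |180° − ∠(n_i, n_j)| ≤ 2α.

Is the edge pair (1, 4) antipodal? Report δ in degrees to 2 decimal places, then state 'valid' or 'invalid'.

α = atan 0.4 = 21.80°;  2α = 43.60°
edge 1: e_1 = (+0.55, +2.54);  n_1 = (+0.9773, -0.2116)
edge 4: e_4 = (-1.92, -3.03);  n_4 = (-0.8447, +0.5353)
∠(n_1, n_4) = 159.86°
δ = |180° − 159.86°| = 20.14°
20.14° ≤ 2α = 43.60°  →  valid

δ = 20.14°, valid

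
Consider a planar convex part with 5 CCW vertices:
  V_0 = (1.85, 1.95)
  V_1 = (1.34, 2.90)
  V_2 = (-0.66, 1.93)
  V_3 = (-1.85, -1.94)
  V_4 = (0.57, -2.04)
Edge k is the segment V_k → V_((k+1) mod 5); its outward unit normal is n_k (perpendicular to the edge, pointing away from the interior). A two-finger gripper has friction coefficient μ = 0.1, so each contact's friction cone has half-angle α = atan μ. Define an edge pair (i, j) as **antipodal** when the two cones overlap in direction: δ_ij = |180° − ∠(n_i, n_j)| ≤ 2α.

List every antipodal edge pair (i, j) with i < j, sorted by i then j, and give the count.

count = 1; pairs: (2,4)

α = atan 0.1 = 5.71°;  2α = 11.42°
n_0 = (+0.8811, +0.4730)
n_1 = (-0.4364, +0.8998)
n_2 = (-0.9558, +0.2939)
n_3 = (-0.0413, -0.9991)
n_4 = (+0.9522, -0.3055)
  (0,1): δ = 92.36°  ·
  (0,2): δ = 45.32°  ·
  (0,3): δ = 59.40°  ·
  (0,4): δ = 133.98°  ·
  (1,2): δ = 132.97°  ·
  (1,3): δ = 28.24°  ·
  (1,4): δ = 46.34°  ·
  (2,3): δ = 75.27°  ·
  (2,4): δ = 0.69°  ✓
  (3,4): δ = 105.42°  ·
antipodal pairs: 1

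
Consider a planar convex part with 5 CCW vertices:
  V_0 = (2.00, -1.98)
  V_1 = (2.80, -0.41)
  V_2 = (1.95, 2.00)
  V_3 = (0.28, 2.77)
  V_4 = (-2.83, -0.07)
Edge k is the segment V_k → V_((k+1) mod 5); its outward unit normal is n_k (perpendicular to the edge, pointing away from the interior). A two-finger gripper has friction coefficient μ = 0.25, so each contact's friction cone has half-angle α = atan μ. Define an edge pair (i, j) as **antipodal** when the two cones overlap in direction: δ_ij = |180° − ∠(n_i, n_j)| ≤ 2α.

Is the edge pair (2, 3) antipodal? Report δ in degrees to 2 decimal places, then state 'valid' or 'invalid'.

α = atan 0.25 = 14.04°;  2α = 28.07°
edge 2: e_2 = (-1.67, +0.77);  n_2 = (+0.4187, +0.9081)
edge 3: e_3 = (-3.11, -2.84);  n_3 = (-0.6743, +0.7384)
∠(n_2, n_3) = 67.16°
δ = |180° − 67.16°| = 112.84°
112.84° > 2α = 28.07°  →  invalid

δ = 112.84°, invalid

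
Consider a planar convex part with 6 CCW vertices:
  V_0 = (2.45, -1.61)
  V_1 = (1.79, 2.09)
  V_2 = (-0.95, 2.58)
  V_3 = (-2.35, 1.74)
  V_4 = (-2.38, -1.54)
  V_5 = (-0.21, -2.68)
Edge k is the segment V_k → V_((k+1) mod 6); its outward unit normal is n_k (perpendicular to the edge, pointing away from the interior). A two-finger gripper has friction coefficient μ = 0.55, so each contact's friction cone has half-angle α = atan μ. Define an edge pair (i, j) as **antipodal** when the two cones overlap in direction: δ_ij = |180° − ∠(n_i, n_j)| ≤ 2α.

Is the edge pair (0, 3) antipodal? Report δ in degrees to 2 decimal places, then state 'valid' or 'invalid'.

α = atan 0.55 = 28.81°;  2α = 57.62°
edge 0: e_0 = (-0.66, +3.70);  n_0 = (+0.9845, +0.1756)
edge 3: e_3 = (-0.03, -3.28);  n_3 = (-1.0000, +0.0091)
∠(n_0, n_3) = 169.36°
δ = |180° − 169.36°| = 10.64°
10.64° ≤ 2α = 57.62°  →  valid

δ = 10.64°, valid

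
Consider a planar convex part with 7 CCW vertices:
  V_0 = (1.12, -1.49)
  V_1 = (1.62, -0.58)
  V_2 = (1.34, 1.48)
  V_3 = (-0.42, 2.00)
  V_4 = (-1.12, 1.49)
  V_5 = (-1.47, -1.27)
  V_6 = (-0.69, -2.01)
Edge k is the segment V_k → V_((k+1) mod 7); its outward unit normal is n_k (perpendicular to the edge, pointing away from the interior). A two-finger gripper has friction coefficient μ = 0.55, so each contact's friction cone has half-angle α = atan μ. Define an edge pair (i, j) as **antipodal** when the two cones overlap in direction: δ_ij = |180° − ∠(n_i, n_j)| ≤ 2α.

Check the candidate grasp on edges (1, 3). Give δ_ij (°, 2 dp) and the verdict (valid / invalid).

δ = 61.66°, invalid

α = atan 0.55 = 28.81°;  2α = 57.62°
edge 1: e_1 = (-0.28, +2.06);  n_1 = (+0.9909, +0.1347)
edge 3: e_3 = (-0.70, -0.51);  n_3 = (-0.5889, +0.8082)
∠(n_1, n_3) = 118.34°
δ = |180° − 118.34°| = 61.66°
61.66° > 2α = 57.62°  →  invalid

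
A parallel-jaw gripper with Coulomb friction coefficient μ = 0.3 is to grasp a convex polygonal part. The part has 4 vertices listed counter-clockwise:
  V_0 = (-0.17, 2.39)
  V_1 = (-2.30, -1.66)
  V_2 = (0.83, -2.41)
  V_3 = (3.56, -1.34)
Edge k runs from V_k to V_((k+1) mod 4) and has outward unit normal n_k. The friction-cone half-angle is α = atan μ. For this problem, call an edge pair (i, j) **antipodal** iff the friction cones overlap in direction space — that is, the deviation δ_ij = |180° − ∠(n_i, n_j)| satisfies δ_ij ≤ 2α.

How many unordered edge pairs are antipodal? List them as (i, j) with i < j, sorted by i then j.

α = atan 0.3 = 16.70°;  2α = 33.40°
n_0 = (-0.8851, +0.4655)
n_1 = (-0.2330, -0.9725)
n_2 = (+0.3649, -0.9310)
n_3 = (+0.7071, +0.7071)
  (0,1): δ = 75.73°  ·
  (0,2): δ = 40.86°  ·
  (0,3): δ = 72.74°  ·
  (1,2): δ = 145.12°  ·
  (1,3): δ = 31.53°  ✓
  (2,3): δ = 66.40°  ·
antipodal pairs: 1

count = 1; pairs: (1,3)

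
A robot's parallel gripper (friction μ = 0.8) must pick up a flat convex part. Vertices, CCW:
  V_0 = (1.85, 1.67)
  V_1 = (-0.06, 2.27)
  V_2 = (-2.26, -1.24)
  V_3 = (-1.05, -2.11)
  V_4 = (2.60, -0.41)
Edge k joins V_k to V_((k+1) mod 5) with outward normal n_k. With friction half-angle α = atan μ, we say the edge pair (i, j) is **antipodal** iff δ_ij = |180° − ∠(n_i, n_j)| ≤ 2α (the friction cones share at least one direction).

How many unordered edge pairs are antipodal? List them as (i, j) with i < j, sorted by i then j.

count = 5; pairs: (0,2), (0,3), (1,3), (1,4), (2,4)

α = atan 0.8 = 38.66°;  2α = 77.32°
n_0 = (+0.2997, +0.9540)
n_1 = (-0.8473, +0.5311)
n_2 = (-0.5838, -0.8119)
n_3 = (+0.4222, -0.9065)
n_4 = (+0.9407, +0.3392)
  (0,1): δ = 104.64°  ·
  (0,2): δ = 18.28°  ✓
  (0,3): δ = 42.41°  ✓
  (0,4): δ = 127.27°  ·
  (1,2): δ = 93.64°  ·
  (1,3): δ = 32.95°  ✓
  (1,4): δ = 51.91°  ✓
  (2,3): δ = 119.31°  ·
  (2,4): δ = 34.46°  ✓
  (3,4): δ = 95.15°  ·
antipodal pairs: 5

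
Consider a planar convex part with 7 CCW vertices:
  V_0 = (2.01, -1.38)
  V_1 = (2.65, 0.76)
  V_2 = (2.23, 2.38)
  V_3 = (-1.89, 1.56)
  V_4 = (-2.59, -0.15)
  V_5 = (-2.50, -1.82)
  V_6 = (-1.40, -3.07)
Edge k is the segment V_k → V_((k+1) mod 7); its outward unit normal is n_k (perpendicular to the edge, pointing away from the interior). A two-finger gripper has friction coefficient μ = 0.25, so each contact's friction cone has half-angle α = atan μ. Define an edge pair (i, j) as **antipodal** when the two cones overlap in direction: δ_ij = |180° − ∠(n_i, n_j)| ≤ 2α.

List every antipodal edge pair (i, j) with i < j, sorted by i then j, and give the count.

count = 5; pairs: (0,3), (0,4), (1,4), (1,5), (2,6)

α = atan 0.25 = 14.04°;  2α = 28.07°
n_0 = (+0.9581, -0.2865)
n_1 = (+0.9680, +0.2510)
n_2 = (-0.1952, +0.9808)
n_3 = (-0.9255, +0.3788)
n_4 = (-0.9986, -0.0538)
n_5 = (-0.7507, -0.6606)
n_6 = (+0.4441, -0.8960)
  (0,1): δ = 148.82°  ·
  (0,2): δ = 62.09°  ·
  (0,3): δ = 5.61°  ✓
  (0,4): δ = 19.73°  ✓
  (0,5): δ = 58.00°  ·
  (0,6): δ = 133.01°  ·
  (1,2): δ = 93.28°  ·
  (1,3): δ = 36.80°  ·
  (1,4): δ = 11.45°  ✓
  (1,5): δ = 26.81°  ✓
  (1,6): δ = 101.83°  ·
  (2,3): δ = 123.52°  ·
  (2,4): δ = 98.17°  ·
  (2,5): δ = 59.91°  ·
  (2,6): δ = 15.11°  ✓
  (3,4): δ = 154.65°  ·
  (3,5): δ = 116.39°  ·
  (3,6): δ = 41.37°  ·
  (4,5): δ = 141.74°  ·
  (4,6): δ = 66.72°  ·
  (5,6): δ = 104.98°  ·
antipodal pairs: 5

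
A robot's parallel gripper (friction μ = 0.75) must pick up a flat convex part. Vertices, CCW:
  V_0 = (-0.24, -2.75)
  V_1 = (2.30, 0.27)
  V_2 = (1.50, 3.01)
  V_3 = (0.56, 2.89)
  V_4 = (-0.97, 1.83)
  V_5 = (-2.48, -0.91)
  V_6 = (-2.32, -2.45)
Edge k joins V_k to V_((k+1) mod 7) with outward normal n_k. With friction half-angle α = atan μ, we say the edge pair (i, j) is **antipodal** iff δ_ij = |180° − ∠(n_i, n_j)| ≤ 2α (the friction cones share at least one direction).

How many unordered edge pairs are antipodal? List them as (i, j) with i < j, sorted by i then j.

α = atan 0.75 = 36.87°;  2α = 73.74°
n_0 = (+0.7653, -0.6437)
n_1 = (+0.9599, +0.2803)
n_2 = (-0.1266, +0.9919)
n_3 = (-0.5695, +0.8220)
n_4 = (-0.8758, +0.4827)
n_5 = (-0.9946, -0.1033)
n_6 = (-0.1428, -0.9898)
  (0,1): δ = 123.66°  ·
  (0,2): δ = 42.66°  ✓
  (0,3): δ = 15.22°  ✓
  (0,4): δ = 11.21°  ✓
  (0,5): δ = 46.00°  ✓
  (0,6): δ = 121.86°  ·
  (1,2): δ = 99.00°  ·
  (1,3): δ = 71.56°  ✓
  (1,4): δ = 45.14°  ✓
  (1,5): δ = 10.34°  ✓
  (1,6): δ = 65.52°  ✓
  (2,3): δ = 152.56°  ·
  (2,4): δ = 126.13°  ·
  (2,5): δ = 91.34°  ·
  (2,6): δ = 15.48°  ✓
  (3,4): δ = 153.57°  ·
  (3,5): δ = 118.78°  ·
  (3,6): δ = 42.92°  ✓
  (4,5): δ = 145.21°  ·
  (4,6): δ = 69.35°  ✓
  (5,6): δ = 104.14°  ·
antipodal pairs: 11

count = 11; pairs: (0,2), (0,3), (0,4), (0,5), (1,3), (1,4), (1,5), (1,6), (2,6), (3,6), (4,6)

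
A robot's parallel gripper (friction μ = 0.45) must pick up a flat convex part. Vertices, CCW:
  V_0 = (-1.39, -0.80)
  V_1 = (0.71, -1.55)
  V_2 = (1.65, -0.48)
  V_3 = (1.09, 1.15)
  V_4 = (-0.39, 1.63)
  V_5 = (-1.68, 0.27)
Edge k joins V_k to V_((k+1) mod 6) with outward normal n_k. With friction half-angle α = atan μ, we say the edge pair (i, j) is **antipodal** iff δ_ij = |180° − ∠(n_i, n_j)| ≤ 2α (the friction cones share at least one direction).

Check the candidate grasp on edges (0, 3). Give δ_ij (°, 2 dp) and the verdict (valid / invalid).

δ = 1.68°, valid

α = atan 0.45 = 24.23°;  2α = 48.46°
edge 0: e_0 = (+2.10, -0.75);  n_0 = (-0.3363, -0.9417)
edge 3: e_3 = (-1.48, +0.48);  n_3 = (+0.3085, +0.9512)
∠(n_0, n_3) = 178.32°
δ = |180° − 178.32°| = 1.68°
1.68° ≤ 2α = 48.46°  →  valid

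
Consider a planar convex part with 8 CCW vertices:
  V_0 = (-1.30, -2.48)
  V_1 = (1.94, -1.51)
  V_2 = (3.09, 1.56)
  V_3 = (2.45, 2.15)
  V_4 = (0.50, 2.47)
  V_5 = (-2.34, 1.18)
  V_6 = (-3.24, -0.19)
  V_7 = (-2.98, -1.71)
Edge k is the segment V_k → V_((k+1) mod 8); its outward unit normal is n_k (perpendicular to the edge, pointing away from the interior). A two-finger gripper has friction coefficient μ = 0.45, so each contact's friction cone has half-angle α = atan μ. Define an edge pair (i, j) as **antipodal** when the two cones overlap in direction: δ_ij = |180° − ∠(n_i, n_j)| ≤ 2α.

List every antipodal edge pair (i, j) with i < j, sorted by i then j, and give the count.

α = atan 0.45 = 24.23°;  2α = 48.46°
n_0 = (+0.2868, -0.9580)
n_1 = (+0.9365, -0.3508)
n_2 = (+0.6778, +0.7352)
n_3 = (+0.1619, +0.9868)
n_4 = (-0.4136, +0.9105)
n_5 = (-0.8358, +0.5491)
n_6 = (-0.9857, -0.1686)
n_7 = (-0.4167, -0.9091)
  (0,1): δ = 127.20°  ·
  (0,2): δ = 59.34°  ·
  (0,3): δ = 25.99°  ✓
  (0,4): δ = 7.76°  ✓
  (0,5): δ = 40.03°  ✓
  (0,6): δ = 83.04°  ·
  (0,7): δ = 138.71°  ·
  (1,2): δ = 112.14°  ·
  (1,3): δ = 78.78°  ·
  (1,4): δ = 45.04°  ✓
  (1,5): δ = 12.77°  ✓
  (1,6): δ = 30.24°  ✓
  (1,7): δ = 85.91°  ·
  (2,3): δ = 146.65°  ·
  (2,4): δ = 112.90°  ·
  (2,5): δ = 80.63°  ·
  (2,6): δ = 37.62°  ✓
  (2,7): δ = 18.05°  ✓
  (3,4): δ = 146.25°  ·
  (3,5): δ = 113.98°  ·
  (3,6): δ = 70.97°  ·
  (3,7): δ = 15.30°  ✓
  (4,5): δ = 147.73°  ·
  (4,6): δ = 104.72°  ·
  (4,7): δ = 49.05°  ·
  (5,6): δ = 136.99°  ·
  (5,7): δ = 81.32°  ·
  (6,7): δ = 124.33°  ·
antipodal pairs: 9

count = 9; pairs: (0,3), (0,4), (0,5), (1,4), (1,5), (1,6), (2,6), (2,7), (3,7)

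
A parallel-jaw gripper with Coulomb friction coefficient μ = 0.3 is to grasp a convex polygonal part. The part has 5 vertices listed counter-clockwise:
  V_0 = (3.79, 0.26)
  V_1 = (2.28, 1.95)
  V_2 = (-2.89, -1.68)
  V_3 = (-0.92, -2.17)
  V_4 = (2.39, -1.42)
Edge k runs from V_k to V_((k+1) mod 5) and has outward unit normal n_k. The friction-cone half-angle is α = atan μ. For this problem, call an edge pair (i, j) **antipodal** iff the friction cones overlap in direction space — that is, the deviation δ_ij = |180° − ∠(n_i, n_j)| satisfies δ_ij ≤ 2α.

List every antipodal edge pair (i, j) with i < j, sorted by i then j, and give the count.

α = atan 0.3 = 16.70°;  2α = 33.40°
n_0 = (+0.7457, +0.6663)
n_1 = (-0.5746, +0.8184)
n_2 = (-0.2414, -0.9704)
n_3 = (+0.2210, -0.9753)
n_4 = (+0.7682, -0.6402)
  (0,1): δ = 96.71°  ·
  (0,2): δ = 34.25°  ·
  (0,3): δ = 60.99°  ·
  (0,4): δ = 98.41°  ·
  (1,2): δ = 49.04°  ·
  (1,3): δ = 22.31°  ✓
  (1,4): δ = 15.12°  ✓
  (2,3): δ = 153.27°  ·
  (2,4): δ = 115.84°  ·
  (3,4): δ = 142.57°  ·
antipodal pairs: 2

count = 2; pairs: (1,3), (1,4)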